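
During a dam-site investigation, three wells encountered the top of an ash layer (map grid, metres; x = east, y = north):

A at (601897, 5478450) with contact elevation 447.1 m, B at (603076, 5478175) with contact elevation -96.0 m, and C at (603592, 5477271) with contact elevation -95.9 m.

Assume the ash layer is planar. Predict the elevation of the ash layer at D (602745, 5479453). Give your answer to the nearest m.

-308 m

Two edge vectors: A→B = (1179, -275, -543.1), A→C = (1695, -1179, -543).
Normal n = (A→B) × (A→C) = (-490989.9, -280357.5, -923916).
So ∂z/∂x = −n_x/n_z = −0.53142266 and ∂z/∂y = −n_y/n_z = −0.30344479.
Intercept c from A: 447.1 + 319861.71 + 1662407.13 = 1982715.94.
At (602745, 5479453): z = −320312.4 − 1662711.5 + 1982715.94 = -307.9 m.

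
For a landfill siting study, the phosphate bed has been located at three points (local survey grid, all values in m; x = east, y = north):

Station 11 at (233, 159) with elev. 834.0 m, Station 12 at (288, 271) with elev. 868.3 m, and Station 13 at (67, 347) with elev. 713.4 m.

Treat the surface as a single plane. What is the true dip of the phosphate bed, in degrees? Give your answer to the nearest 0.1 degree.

34.6°

Two edge vectors: Station 11→Station 12 = (55, 112, 34.3), Station 11→Station 13 = (-166, 188, -120.6).
Normal n = (Station 11→Station 12) × (Station 11→Station 13) = (-19955.6, 939.2, 28932).
So ∂z/∂x = −n_x/n_z = 0.68974 and ∂z/∂y = −n_y/n_z = −0.03246.
Gradient magnitude |∇z| = √(a² + b²) = √(0.47574 + 0.00105) = 0.69050.
True dip = arctan(0.69050) = 34.6°, dipping toward W (azimuth ≈ 273°).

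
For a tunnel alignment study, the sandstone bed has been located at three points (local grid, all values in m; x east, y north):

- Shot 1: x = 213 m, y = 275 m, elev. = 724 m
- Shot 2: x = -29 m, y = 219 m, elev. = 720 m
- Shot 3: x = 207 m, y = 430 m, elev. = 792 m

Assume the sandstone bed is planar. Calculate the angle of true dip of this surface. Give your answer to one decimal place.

23.9°

Two edge vectors: Shot 1→Shot 2 = (-242, -56, -4), Shot 1→Shot 3 = (-6, 155, 68).
Normal n = (Shot 1→Shot 2) × (Shot 1→Shot 3) = (-3188, 16480, -37846).
So ∂z/∂x = −n_x/n_z = −0.08424 and ∂z/∂y = −n_y/n_z = 0.43545.
Gradient magnitude |∇z| = √(a² + b²) = √(0.00710 + 0.18962) = 0.44352.
True dip = arctan(0.44352) = 23.9°, dipping toward S (azimuth ≈ 169°).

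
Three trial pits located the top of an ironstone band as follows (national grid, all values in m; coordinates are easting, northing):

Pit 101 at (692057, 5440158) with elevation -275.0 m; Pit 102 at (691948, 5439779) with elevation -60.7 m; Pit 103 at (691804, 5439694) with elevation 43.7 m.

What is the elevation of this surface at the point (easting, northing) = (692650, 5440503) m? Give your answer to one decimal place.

Let the plane be z = a·easting + b·northing + c.
Pit 102−Pit 101: −109a − 379b = 214.3;  Pit 103−Pit 101: −253a − 464b = 318.7.
Solving gives a = −0.471234358, b = −0.429908852.
Then c = -275 − a·692057 − b·5440158 = 2664618.12.
At (692650, 5440503): z = −326400.5 − 2338920.4 + 2664618.12 = -702.8 m.

-702.8 m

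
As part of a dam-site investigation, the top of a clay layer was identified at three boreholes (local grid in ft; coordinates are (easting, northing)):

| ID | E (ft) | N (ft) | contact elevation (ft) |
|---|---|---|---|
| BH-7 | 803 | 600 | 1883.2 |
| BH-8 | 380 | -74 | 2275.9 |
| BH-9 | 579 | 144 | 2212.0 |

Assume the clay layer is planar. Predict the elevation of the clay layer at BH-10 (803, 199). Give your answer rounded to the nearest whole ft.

2372 ft

Two edge vectors: BH-7→BH-8 = (-423, -674, 392.7), BH-7→BH-9 = (-224, -456, 328.8).
Normal n = (BH-7→BH-8) × (BH-7→BH-9) = (-42540, 51117.6, 41912).
So ∂z/∂E = −n_x/n_z = 1.01498 and ∂z/∂N = −n_y/n_z = −1.21964.
Intercept c from BH-7: 1883.2 − 815.03 + 731.78 = 1799.95.
At (803, 199): z = 815.0 − 242.7 + 1799.95 = 2372.3 ft.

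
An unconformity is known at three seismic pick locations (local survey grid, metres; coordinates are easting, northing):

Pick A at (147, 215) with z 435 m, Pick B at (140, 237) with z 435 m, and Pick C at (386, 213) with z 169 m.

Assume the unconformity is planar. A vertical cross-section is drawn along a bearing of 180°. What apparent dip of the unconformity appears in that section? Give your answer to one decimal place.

Two edge vectors: Pick A→Pick B = (-7, 22, 0), Pick A→Pick C = (239, -2, -266).
Normal n = (Pick A→Pick B) × (Pick A→Pick C) = (-5852, -1862, -5244).
So ∂z/∂easting = −n_x/n_z = −1.11594 and ∂z/∂northing = −n_y/n_z = −0.35507.
Unit vector along 180° is (sin 180°, cos 180°) = (0.0000, -1.0000).
Slope in that direction = a·(0.0000) + b·(-1.0000) = 0.35507.
Apparent dip = arctan|0.35507| = 19.5° (true dip is 49.5°, so apparent ≤ true as expected).

19.5°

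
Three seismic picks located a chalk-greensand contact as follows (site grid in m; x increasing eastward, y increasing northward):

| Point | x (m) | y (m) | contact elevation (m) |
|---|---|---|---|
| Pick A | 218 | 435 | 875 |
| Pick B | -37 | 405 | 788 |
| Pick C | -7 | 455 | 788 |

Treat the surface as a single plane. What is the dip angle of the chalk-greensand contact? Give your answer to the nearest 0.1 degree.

Let the plane be z = a·x + b·y + c.
Pick B−Pick A: −255a − 30b = −87;  Pick C−Pick A: −225a + 20b = −87.
Solving gives a = 0.36709, b = −0.22025.
Gradient magnitude |∇z| = √(a² + b²) = √(0.13475 + 0.04851) = 0.42810.
True dip = arctan(0.42810) = 23.2°, dipping toward WNW (azimuth ≈ 301°).

23.2°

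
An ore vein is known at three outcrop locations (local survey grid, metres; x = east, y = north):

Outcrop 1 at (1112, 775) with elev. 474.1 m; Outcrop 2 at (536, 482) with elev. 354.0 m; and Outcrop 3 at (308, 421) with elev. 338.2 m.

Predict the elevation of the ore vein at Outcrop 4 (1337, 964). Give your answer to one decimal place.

Two edge vectors: Outcrop 1→Outcrop 2 = (-576, -293, -120.1), Outcrop 1→Outcrop 3 = (-804, -354, -135.9).
Normal n = (Outcrop 1→Outcrop 2) × (Outcrop 1→Outcrop 3) = (-2696.7, 18282, -31668).
So ∂z/∂x = −n_x/n_z = −0.085155 and ∂z/∂y = −n_y/n_z = 0.577302.
Intercept c from Outcrop 1: 474.1 + 94.69 − 447.41 = 121.38.
At (1337, 964): z = −113.9 + 556.5 + 121.38 = 564.1 m.

564.1 m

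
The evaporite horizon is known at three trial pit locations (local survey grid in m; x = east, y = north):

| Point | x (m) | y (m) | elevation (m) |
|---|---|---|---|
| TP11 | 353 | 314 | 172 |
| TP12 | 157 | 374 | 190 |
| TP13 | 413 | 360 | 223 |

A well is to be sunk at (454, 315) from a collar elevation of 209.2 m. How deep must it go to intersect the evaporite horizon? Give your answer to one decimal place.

Two edge vectors: TP11→TP12 = (-196, 60, 18), TP11→TP13 = (60, 46, 51).
Normal n = (TP11→TP12) × (TP11→TP13) = (2232, 11076, -12616).
So ∂z/∂x = −n_x/n_z = 0.17692 and ∂z/∂y = −n_y/n_z = 0.87793.
Intercept c from TP11: 172 − 62.45 − 275.67 = −166.12.
At (454, 315): z_contact = 80.32 + 276.55 − 166.12 = 190.75 m.
Depth below ground = 209.2 − 190.75 = 18.5 m.

18.5 m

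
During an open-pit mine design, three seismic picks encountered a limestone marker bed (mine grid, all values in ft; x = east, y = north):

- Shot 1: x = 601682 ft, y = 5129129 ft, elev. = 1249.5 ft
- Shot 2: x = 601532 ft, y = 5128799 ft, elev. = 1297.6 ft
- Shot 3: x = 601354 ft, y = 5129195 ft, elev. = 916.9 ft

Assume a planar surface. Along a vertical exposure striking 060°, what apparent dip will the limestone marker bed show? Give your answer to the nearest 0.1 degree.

Let the plane be z = a·x + b·y + c.
Shot 2−Shot 1: −150a − 330b = 48.1;  Shot 3−Shot 1: −328a + 66b = −332.6.
Solving gives a = 0.90218, b = −0.55584.
Unit vector along 060° is (sin 60°, cos 60°) = (0.8660, 0.5000).
Slope in that direction = a·(0.8660) + b·(0.5000) = 0.50339.
Apparent dip = arctan|0.50339| = 26.7° (true dip is 46.7°, so apparent ≤ true as expected).

26.7°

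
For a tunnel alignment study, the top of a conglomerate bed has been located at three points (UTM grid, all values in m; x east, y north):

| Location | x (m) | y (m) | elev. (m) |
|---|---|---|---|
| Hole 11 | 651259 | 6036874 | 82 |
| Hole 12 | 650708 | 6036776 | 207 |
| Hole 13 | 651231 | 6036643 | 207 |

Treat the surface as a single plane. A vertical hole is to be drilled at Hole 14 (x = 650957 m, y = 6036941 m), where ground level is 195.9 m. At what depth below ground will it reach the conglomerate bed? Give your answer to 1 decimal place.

108.8 m

Two edge vectors: Hole 11→Hole 12 = (-551, -98, 125), Hole 11→Hole 13 = (-28, -231, 125).
Normal n = (Hole 11→Hole 12) × (Hole 11→Hole 13) = (16625, 65375, 124537).
So ∂z/∂x = −n_x/n_z = −0.133494463 and ∂z/∂y = −n_y/n_z = −0.524944394.
Intercept c from Hole 11: 82 + 86939.47 + 3169023.16 = 3256044.63.
At (650957, 6036941): z_contact = −86899.16 − 3169058.34 + 3256044.63 = 87.14 m.
Depth below ground = 195.9 − 87.14 = 108.8 m.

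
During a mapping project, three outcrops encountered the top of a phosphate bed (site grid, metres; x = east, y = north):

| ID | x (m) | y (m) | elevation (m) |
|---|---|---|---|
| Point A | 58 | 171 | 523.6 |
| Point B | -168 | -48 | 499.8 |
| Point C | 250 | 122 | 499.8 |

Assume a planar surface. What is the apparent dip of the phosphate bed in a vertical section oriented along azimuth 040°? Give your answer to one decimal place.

Let the plane be z = a·x + b·y + c.
Point B−Point A: −226a − 219b = −23.8;  Point C−Point A: 192a − 49b = −23.8.
Solving gives a = −0.07616, b = 0.18727.
Unit vector along 040° is (sin 40°, cos 40°) = (0.6428, 0.7660).
Slope in that direction = a·(0.6428) + b·(0.7660) = 0.09450.
Apparent dip = arctan|0.09450| = 5.4° (true dip is 11.4°, so apparent ≤ true as expected).

5.4°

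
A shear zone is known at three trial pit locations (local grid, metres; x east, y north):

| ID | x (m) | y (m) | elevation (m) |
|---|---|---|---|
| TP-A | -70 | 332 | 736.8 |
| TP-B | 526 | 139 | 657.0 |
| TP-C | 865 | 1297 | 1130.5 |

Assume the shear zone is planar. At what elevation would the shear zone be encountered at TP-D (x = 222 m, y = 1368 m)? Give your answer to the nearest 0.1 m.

Two edge vectors: TP-A→TP-B = (596, -193, -79.8), TP-A→TP-C = (935, 965, 393.7).
Normal n = (TP-A→TP-B) × (TP-A→TP-C) = (1022.9, -309258.2, 755595).
So ∂z/∂x = −n_x/n_z = −0.001354 and ∂z/∂y = −n_y/n_z = 0.409291.
Intercept c from TP-A: 736.8 − 0.09 − 135.88 = 600.82.
At (222, 1368): z = −0.3 + 559.9 + 600.82 = 1160.4 m.

1160.4 m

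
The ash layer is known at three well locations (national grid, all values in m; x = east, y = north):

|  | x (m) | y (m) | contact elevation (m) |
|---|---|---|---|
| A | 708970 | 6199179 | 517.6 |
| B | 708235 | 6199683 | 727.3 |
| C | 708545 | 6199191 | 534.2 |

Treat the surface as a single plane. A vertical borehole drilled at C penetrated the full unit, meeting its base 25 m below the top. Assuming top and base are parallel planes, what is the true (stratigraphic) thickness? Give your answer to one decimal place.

23.4 m

Two edge vectors: A→B = (-735, 504, 209.7), A→C = (-425, 12, 16.6).
Normal n = (A→B) × (A→C) = (5850, -76921.5, 205380).
So ∂z/∂x = −n_x/n_z = −0.02848 and ∂z/∂y = −n_y/n_z = 0.37453.
|∇z| = √(a²+b²) = 0.37561, so dip δ = arctan(0.37561) = 20.59°.
True thickness = vertical thickness × cos δ = 25 × cos 20.59° = 23.4 m.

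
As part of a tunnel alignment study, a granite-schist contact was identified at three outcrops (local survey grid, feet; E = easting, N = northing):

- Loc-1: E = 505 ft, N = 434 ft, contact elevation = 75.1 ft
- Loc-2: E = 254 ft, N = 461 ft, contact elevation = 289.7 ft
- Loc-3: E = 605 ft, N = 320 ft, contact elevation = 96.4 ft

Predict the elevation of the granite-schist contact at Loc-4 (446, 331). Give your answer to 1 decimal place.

Two edge vectors: Loc-1→Loc-2 = (-251, 27, 214.6), Loc-1→Loc-3 = (100, -114, 21.3).
Normal n = (Loc-1→Loc-2) × (Loc-1→Loc-3) = (25039.5, 26806.3, 25914).
So ∂z/∂E = −n_x/n_z = −0.96625 and ∂z/∂N = −n_y/n_z = −1.03443.
Intercept c from Loc-1: 75.1 + 487.96 + 448.94 = 1012.00.
At (446, 331): z = −430.9 − 342.4 + 1012.00 = 238.7 ft.

238.7 ft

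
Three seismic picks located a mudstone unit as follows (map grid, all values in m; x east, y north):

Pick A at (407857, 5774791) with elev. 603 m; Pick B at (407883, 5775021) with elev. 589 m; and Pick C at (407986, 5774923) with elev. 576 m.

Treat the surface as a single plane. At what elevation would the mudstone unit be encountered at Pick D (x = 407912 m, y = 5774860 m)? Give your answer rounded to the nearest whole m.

591 m

Let the plane be z = a·x + b·y + c.
Pick B−Pick A: 26a + 230b = −14;  Pick C−Pick A: 129a + 132b = −27.
Solving gives a = −0.16624743, b = −0.04207638.
Then c = 603 − a·407857 − b·5774791 = 311390.46.
At (407912, 5774860): z = −67814.3 − 242985.2 + 311390.46 = 591.0 m.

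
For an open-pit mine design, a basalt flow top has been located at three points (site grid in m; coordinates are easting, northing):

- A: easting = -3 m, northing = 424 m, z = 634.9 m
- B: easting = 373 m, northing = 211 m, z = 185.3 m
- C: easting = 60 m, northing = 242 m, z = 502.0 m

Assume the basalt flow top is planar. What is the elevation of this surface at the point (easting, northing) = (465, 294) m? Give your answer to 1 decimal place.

128.5 m

Two edge vectors: A→B = (376, -213, -449.6), A→C = (63, -182, -132.9).
Normal n = (A→B) × (A→C) = (-53519.5, 21645.6, -55013).
So ∂z/∂easting = −n_x/n_z = −0.97285 and ∂z/∂northing = −n_y/n_z = 0.39346.
Intercept c from A: 634.9 − 2.92 − 166.83 = 465.15.
At (465, 294): z = −452.4 + 115.7 + 465.15 = 128.5 m.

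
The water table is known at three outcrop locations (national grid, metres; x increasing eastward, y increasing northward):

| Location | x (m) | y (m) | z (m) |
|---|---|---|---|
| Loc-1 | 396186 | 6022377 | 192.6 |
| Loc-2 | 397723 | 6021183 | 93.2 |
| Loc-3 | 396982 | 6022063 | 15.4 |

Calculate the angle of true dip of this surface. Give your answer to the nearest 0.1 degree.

29.5°

Let the plane be z = a·x + b·y + c.
Loc-2−Loc-1: 1537a − 1194b = −99.4;  Loc-3−Loc-1: 796a − 314b = −177.2.
Solving gives a = −0.38556, b = −0.41306.
Gradient magnitude |∇z| = √(a² + b²) = √(0.14865 + 0.17062) = 0.56504.
True dip = arctan(0.56504) = 29.5°, dipping toward NE (azimuth ≈ 043°).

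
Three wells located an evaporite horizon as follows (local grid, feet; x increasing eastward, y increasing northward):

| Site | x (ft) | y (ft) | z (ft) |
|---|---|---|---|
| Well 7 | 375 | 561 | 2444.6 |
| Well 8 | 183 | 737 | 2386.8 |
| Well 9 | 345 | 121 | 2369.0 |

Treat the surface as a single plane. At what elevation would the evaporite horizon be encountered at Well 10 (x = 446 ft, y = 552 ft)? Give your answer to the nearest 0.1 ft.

Two edge vectors: Well 7→Well 8 = (-192, 176, -57.8), Well 7→Well 9 = (-30, -440, -75.6).
Normal n = (Well 7→Well 8) × (Well 7→Well 9) = (-38737.6, -12781.2, 89760).
So ∂z/∂x = −n_x/n_z = 0.43157 and ∂z/∂y = −n_y/n_z = 0.14239.
Intercept c from Well 7: 2444.6 − 161.84 − 79.88 = 2202.88.
At (446, 552): z = 192.5 + 78.6 + 2202.88 = 2474.0 ft.

2474.0 ft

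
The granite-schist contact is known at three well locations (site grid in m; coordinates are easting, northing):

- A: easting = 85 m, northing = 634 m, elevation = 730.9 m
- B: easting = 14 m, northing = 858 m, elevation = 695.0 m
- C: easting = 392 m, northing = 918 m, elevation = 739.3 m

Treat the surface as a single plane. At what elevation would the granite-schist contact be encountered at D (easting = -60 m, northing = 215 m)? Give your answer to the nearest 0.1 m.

760.3 m

Two edge vectors: A→B = (-71, 224, -35.9), A→C = (307, 284, 8.4).
Normal n = (A→B) × (A→C) = (12077.2, -10424.9, -88932).
So ∂z/∂easting = −n_x/n_z = 0.13580 and ∂z/∂northing = −n_y/n_z = −0.11722.
Intercept c from A: 730.9 − 11.54 + 74.32 = 793.68.
At (-60, 215): z = −8.1 − 25.2 + 793.68 = 760.3 m.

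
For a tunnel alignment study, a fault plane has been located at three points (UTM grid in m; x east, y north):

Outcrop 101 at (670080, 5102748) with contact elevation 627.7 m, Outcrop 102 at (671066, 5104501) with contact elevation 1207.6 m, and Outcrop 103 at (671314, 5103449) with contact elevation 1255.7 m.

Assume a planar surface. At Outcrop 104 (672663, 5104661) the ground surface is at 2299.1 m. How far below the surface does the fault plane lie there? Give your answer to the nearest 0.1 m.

Two edge vectors: Outcrop 101→Outcrop 102 = (986, 1753, 579.9), Outcrop 101→Outcrop 103 = (1234, 701, 628).
Normal n = (Outcrop 101→Outcrop 102) × (Outcrop 101→Outcrop 103) = (694374.1, 96388.6, -1472016).
So ∂z/∂x = −n_x/n_z = 0.471716408 and ∂z/∂y = −n_y/n_z = 0.065480674.
Intercept c from Outcrop 101: 627.7 − 316087.73 − 334131.38 = −649591.41.
At (672663, 5104661): z_contact = 317306.17 + 334256.64 − 649591.41 = 1971.41 m.
Depth below ground = 2299.1 − 1971.41 = 327.7 m.

327.7 m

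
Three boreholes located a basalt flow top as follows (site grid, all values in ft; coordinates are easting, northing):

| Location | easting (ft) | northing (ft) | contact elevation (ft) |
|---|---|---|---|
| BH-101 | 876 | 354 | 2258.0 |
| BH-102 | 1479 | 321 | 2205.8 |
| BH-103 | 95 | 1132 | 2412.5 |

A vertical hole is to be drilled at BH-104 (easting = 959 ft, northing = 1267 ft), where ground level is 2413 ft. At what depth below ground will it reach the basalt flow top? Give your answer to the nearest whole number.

Two edge vectors: BH-101→BH-102 = (603, -33, -52.2), BH-101→BH-103 = (-781, 778, 154.5).
Normal n = (BH-101→BH-102) × (BH-101→BH-103) = (35513.1, -52395.3, 443361).
So ∂z/∂easting = −n_x/n_z = −0.08010 and ∂z/∂northing = −n_y/n_z = 0.11818.
Intercept c from BH-101: 2258 + 70.17 − 41.83 = 2286.33.
At (959, 1267): z_contact = −76.8 + 149.7 + 2286.33 = 2359.2 ft.
Depth below ground = 2413 − 2359.2 = 54 ft.

54 ft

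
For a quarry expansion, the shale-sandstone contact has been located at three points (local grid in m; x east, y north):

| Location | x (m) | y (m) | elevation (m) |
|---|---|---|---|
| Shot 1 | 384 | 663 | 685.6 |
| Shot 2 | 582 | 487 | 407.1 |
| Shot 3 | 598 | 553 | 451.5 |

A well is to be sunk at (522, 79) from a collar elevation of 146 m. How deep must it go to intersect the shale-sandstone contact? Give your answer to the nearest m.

39 m

Let the plane be z = a·x + b·y + c.
Shot 2−Shot 1: 198a − 176b = −278.5;  Shot 3−Shot 1: 214a − 110b = −234.1.
Solving gives a = −0.66524, b = 0.83400.
Then c = 685.6 − a·384 − b·663 = 388.11.
At (522, 79): z_contact = −347.3 + 65.9 + 388.11 = 106.7 m.
Depth below ground = 146 − 106.7 = 39 m.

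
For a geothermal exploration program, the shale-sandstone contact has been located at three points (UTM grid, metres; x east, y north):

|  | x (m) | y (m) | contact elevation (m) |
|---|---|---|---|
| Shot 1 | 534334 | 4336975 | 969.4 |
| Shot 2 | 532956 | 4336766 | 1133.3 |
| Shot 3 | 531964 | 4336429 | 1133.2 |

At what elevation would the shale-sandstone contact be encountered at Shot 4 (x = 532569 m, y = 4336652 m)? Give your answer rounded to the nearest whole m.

1144 m

Two edge vectors: Shot 1→Shot 2 = (-1378, -209, 163.9), Shot 1→Shot 3 = (-2370, -546, 163.8).
Normal n = (Shot 1→Shot 2) × (Shot 1→Shot 3) = (55255.2, -162726.6, 257058).
So ∂z/∂x = −n_x/n_z = −0.21495227 and ∂z/∂y = −n_y/n_z = 0.63303457.
Intercept c from Shot 1: 969.4 + 114856.30 − 2745455.10 = −2629629.39.
At (532569, 4336652): z = −114476.9 + 2745250.6 − 2629629.39 = 1144.3 m.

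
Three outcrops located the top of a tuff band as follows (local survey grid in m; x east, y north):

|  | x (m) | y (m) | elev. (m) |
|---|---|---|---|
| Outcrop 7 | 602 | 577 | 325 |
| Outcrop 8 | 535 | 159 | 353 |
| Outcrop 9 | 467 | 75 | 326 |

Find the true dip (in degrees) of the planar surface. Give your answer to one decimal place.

Let the plane be z = a·x + b·y + c.
Outcrop 8−Outcrop 7: −67a − 418b = 28;  Outcrop 9−Outcrop 7: −135a − 502b = 1.
Solving gives a = 0.59826, b = −0.16288.
Gradient magnitude |∇z| = √(a² + b²) = √(0.35792 + 0.02653) = 0.62004.
True dip = arctan(0.62004) = 31.8°, dipping toward WNW (azimuth ≈ 285°).

31.8°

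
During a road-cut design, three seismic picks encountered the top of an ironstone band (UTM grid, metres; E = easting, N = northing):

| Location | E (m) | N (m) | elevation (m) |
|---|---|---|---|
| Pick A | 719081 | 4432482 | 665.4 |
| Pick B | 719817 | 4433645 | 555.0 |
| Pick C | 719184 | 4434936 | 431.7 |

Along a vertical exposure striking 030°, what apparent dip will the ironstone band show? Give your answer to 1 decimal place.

Two edge vectors: Pick A→Pick B = (736, 1163, -110.4), Pick A→Pick C = (103, 2454, -233.7).
Normal n = (Pick A→Pick B) × (Pick A→Pick C) = (-871.5, 160632, 1686355).
So ∂z/∂E = −n_x/n_z = 0.00052 and ∂z/∂N = −n_y/n_z = −0.09525.
Unit vector along 030° is (sin 30°, cos 30°) = (0.5000, 0.8660).
Slope in that direction = a·(0.5000) + b·(0.8660) = −0.08223.
Apparent dip = arctan|0.08223| = 4.7° (true dip is 5.4°, so apparent ≤ true as expected).

4.7°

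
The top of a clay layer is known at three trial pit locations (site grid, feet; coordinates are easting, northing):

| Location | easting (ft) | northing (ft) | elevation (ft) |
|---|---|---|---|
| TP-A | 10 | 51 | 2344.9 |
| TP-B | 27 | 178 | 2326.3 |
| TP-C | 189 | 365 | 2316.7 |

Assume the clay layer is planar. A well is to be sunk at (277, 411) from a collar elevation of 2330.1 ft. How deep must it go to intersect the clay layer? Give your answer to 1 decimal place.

Let the plane be z = a·easting + b·northing + c.
TP-B−TP-A: 17a + 127b = −18.6;  TP-C−TP-A: 179a + 314b = −28.2.
Solving gives a = 0.12986, b = −0.16384.
Then c = 2344.9 − a·10 − b·51 = 2351.96.
At (277, 411): z_contact = 35.97 − 67.34 + 2351.96 = 2320.59 ft.
Depth below ground = 2330.1 − 2320.59 = 9.5 ft.

9.5 ft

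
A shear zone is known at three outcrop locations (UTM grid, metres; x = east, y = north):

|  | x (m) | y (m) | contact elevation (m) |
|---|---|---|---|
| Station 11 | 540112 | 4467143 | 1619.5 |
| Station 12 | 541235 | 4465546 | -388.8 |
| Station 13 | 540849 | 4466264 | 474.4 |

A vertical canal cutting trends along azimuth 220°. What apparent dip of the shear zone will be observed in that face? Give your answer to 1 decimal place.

Two edge vectors: Station 11→Station 12 = (1123, -1597, -2008.3), Station 11→Station 13 = (737, -879, -1145.1).
Normal n = (Station 11→Station 12) × (Station 11→Station 13) = (63429, -194169.8, 189872).
So ∂z/∂x = −n_x/n_z = −0.33406 and ∂z/∂y = −n_y/n_z = 1.02264.
Unit vector along 220° is (sin 220°, cos 220°) = (-0.6428, -0.7660).
Slope in that direction = a·(-0.6428) + b·(-0.7660) = −0.56865.
Apparent dip = arctan|0.56865| = 29.6° (true dip is 47.1°, so apparent ≤ true as expected).

29.6°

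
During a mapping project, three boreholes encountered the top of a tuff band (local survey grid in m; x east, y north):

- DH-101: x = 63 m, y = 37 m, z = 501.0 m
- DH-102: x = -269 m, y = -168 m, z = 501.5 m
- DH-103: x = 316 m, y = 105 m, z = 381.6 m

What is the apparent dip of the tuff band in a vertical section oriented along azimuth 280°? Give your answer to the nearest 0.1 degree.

46.6°

Let the plane be z = a·x + b·y + c.
DH-102−DH-101: −332a − 205b = 0.5;  DH-103−DH-101: 253a + 68b = −119.4.
Solving gives a = −0.83455, b = 1.34912.
Unit vector along 280° is (sin 280°, cos 280°) = (-0.9848, 0.1736).
Slope in that direction = a·(-0.9848) + b·(0.1736) = 1.05614.
Apparent dip = arctan|1.05614| = 46.6° (true dip is 57.8°, so apparent ≤ true as expected).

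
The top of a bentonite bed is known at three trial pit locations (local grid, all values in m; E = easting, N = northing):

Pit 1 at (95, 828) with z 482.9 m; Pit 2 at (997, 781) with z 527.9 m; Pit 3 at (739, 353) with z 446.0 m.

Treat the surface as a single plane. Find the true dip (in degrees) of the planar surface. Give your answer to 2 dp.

9.47°

Let the plane be z = a·E + b·N + c.
Pit 2−Pit 1: 902a − 47b = 45;  Pit 3−Pit 1: 644a − 475b = −36.9.
Solving gives a = 0.05804, b = 0.15637.
Gradient magnitude |∇z| = √(a² + b²) = √(0.00337 + 0.02445) = 0.16679.
True dip = arctan(0.16679) = 9.47°, dipping toward SSW (azimuth ≈ 200°).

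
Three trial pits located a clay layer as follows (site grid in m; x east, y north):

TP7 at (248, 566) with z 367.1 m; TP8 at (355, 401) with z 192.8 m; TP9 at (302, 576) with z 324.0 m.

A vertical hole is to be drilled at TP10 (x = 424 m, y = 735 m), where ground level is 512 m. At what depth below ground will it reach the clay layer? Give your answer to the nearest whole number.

Two edge vectors: TP7→TP8 = (107, -165, -174.3), TP7→TP9 = (54, 10, -43.1).
Normal n = (TP7→TP8) × (TP7→TP9) = (8854.5, -4800.5, 9980).
So ∂z/∂x = −n_x/n_z = −0.88722 and ∂z/∂y = −n_y/n_z = 0.48101.
Intercept c from TP7: 367.1 + 220.03 − 272.25 = 314.88.
At (424, 735): z_contact = −376.2 + 353.5 + 314.88 = 292.2 m.
Depth below ground = 512 − 292.2 = 220 m.

220 m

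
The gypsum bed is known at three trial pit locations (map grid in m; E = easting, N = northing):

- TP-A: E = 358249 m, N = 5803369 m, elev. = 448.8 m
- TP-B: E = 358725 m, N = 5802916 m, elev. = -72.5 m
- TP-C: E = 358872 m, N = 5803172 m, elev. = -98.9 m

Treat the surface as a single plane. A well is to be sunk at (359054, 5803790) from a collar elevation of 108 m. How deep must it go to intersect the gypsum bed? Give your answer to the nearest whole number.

Let the plane be z = a·E + b·N + c.
TP-B−TP-A: 476a − 453b = −521.3;  TP-C−TP-A: 623a − 197b = −547.7.
Solving gives a = −0.77163340, b = 0.33996137.
Then c = 448.8 − a·358249 − b·5803369 = −1696035.57.
At (359054, 5803790): z_contact = −277058.1 + 1973064.4 − 1696035.57 = -29.2 m.
Depth below ground = 108 − (-29.2) = 137 m.

137 m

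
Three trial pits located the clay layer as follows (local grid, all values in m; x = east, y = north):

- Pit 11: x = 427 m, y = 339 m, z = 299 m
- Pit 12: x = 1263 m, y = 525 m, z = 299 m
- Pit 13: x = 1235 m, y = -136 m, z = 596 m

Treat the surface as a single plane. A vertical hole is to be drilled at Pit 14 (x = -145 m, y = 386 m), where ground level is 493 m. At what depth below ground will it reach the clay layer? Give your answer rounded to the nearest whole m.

Two edge vectors: Pit 11→Pit 12 = (836, 186, 0), Pit 11→Pit 13 = (808, -475, 297).
Normal n = (Pit 11→Pit 12) × (Pit 11→Pit 13) = (55242, -248292, -547388).
So ∂z/∂x = −n_x/n_z = 0.10092 and ∂z/∂y = −n_y/n_z = −0.45359.
Intercept c from Pit 11: 299 − 43.09 + 153.77 = 409.68.
At (-145, 386): z_contact = −14.6 − 175.1 + 409.68 = 220.0 m.
Depth below ground = 493 − 220.0 = 273 m.

273 m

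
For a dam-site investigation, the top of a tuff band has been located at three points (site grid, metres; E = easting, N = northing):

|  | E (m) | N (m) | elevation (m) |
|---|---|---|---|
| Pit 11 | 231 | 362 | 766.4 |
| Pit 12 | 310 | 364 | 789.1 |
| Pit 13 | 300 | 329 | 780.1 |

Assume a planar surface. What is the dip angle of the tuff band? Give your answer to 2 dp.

18.43°

Let the plane be z = a·E + b·N + c.
Pit 12−Pit 11: 79a + 2b = 22.7;  Pit 13−Pit 11: 69a − 33b = 13.7.
Solving gives a = 0.28288, b = 0.17632.
Gradient magnitude |∇z| = √(a² + b²) = √(0.08002 + 0.03109) = 0.33333.
True dip = arctan(0.33333) = 18.43°, dipping toward WSW (azimuth ≈ 238°).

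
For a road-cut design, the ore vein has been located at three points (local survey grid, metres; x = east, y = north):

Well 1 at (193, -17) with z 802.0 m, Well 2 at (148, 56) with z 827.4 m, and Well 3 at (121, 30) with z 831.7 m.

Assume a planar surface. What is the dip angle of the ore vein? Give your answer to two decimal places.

19.16°

Let the plane be z = a·x + b·y + c.
Well 2−Well 1: −45a + 73b = 25.4;  Well 3−Well 1: −72a + 47b = 29.7.
Solving gives a = −0.31019, b = 0.15673.
Gradient magnitude |∇z| = √(a² + b²) = √(0.09622 + 0.02457) = 0.34754.
True dip = arctan(0.34754) = 19.16°, dipping toward ESE (azimuth ≈ 117°).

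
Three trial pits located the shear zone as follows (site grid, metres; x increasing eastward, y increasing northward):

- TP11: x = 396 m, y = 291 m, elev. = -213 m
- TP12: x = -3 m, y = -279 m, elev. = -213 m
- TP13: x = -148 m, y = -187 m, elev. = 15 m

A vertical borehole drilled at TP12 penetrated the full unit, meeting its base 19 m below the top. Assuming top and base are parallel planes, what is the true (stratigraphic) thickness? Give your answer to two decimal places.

Let the plane be z = a·x + b·y + c.
TP12−TP11: −399a − 570b = 0;  TP13−TP11: −544a − 478b = 228.
Solving gives a = −1.08883, b = 0.76218.
|∇z| = √(a²+b²) = 1.32908, so dip δ = arctan(1.32908) = 53.04°.
True thickness = vertical thickness × cos δ = 19 × cos 53.04° = 11.42 m.

11.42 m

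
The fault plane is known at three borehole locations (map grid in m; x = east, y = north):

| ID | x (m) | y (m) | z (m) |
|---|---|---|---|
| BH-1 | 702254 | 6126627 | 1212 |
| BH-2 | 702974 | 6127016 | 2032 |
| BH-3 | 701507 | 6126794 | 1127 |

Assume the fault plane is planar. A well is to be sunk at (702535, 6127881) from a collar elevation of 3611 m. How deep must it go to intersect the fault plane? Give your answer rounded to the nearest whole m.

Let the plane be z = a·x + b·y + c.
BH-2−BH-1: 720a + 389b = 820;  BH-3−BH-1: −747a + 167b = −85.
Solving gives a = 0.41381568, b = 1.34203781.
Then c = 1212 − a·702254 − b·6126627 = −8511556.81.
At (702535, 6127881): z_contact = 290720.0 + 8223848.0 − 8511556.81 = 3011.2 m.
Depth below ground = 3611 − 3011.2 = 600 m.

600 m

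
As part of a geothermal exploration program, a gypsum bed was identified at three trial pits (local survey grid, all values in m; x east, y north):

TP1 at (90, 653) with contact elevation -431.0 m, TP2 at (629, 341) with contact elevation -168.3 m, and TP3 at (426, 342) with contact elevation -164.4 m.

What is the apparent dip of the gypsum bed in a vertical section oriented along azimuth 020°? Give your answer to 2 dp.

39.95°

Let the plane be z = a·x + b·y + c.
TP2−TP1: 539a − 312b = 262.7;  TP3−TP1: 336a − 311b = 266.6.
Solving gives a = −0.02356, b = −0.88269.
Unit vector along 020° is (sin 20°, cos 20°) = (0.3420, 0.9397).
Slope in that direction = a·(0.3420) + b·(0.9397) = −0.83751.
Apparent dip = arctan|0.83751| = 39.95° (true dip is 41.4°, so apparent ≤ true as expected).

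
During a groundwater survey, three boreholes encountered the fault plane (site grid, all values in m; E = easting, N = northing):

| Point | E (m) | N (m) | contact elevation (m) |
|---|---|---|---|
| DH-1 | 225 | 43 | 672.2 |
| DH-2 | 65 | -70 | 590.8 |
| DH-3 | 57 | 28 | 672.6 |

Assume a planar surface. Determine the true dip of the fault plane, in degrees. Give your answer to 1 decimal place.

39.8°

Let the plane be z = a·E + b·N + c.
DH-2−DH-1: −160a − 113b = −81.4;  DH-3−DH-1: −168a − 15b = 0.4.
Solving gives a = −0.07635, b = 0.82846.
Gradient magnitude |∇z| = √(a² + b²) = √(0.00583 + 0.68635) = 0.83197.
True dip = arctan(0.83197) = 39.8°, dipping toward S (azimuth ≈ 175°).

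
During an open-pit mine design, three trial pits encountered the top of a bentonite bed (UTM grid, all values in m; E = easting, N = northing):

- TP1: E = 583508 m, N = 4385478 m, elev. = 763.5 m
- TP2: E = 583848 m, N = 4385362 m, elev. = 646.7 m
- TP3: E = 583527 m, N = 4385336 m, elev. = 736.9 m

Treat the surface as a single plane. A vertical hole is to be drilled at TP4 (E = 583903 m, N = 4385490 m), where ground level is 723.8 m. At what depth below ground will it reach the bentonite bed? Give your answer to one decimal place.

74.3 m

Two edge vectors: TP1→TP2 = (340, -116, -116.8), TP1→TP3 = (19, -142, -26.6).
Normal n = (TP1→TP2) × (TP1→TP3) = (-13500, 6824.8, -46076).
So ∂z/∂E = −n_x/n_z = −0.292994184 and ∂z/∂N = −n_y/n_z = 0.148120497.
Intercept c from TP1: 763.5 + 170964.45 − 649579.18 = −477851.23.
At (583903, 4385490): z_contact = −171080.18 + 649580.96 − 477851.23 = 649.54 m.
Depth below ground = 723.8 − 649.54 = 74.3 m.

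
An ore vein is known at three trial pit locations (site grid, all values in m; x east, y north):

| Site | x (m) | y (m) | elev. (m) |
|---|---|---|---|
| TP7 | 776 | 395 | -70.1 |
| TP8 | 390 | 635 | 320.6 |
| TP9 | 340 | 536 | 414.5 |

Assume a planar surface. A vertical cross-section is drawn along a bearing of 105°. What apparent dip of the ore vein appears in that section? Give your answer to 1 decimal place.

47.5°

Two edge vectors: TP7→TP8 = (-386, 240, 390.7), TP7→TP9 = (-436, 141, 484.6).
Normal n = (TP7→TP8) × (TP7→TP9) = (61215.3, 16710.4, 50214).
So ∂z/∂x = −n_x/n_z = −1.21909 and ∂z/∂y = −n_y/n_z = −0.33278.
Unit vector along 105° is (sin 105°, cos 105°) = (0.9659, -0.2588).
Slope in that direction = a·(0.9659) + b·(-0.2588) = −1.09142.
Apparent dip = arctan|1.09142| = 47.5° (true dip is 51.6°, so apparent ≤ true as expected).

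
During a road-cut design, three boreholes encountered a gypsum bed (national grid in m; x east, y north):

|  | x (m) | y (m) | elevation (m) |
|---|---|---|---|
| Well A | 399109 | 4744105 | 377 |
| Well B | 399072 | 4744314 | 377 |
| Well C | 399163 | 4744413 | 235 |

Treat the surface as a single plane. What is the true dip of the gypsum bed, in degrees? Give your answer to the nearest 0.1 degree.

53.0°

Two edge vectors: Well A→Well B = (-37, 209, 0), Well A→Well C = (54, 308, -142).
Normal n = (Well A→Well B) × (Well A→Well C) = (-29678, -5254, -22682).
So ∂z/∂x = −n_x/n_z = −1.30844 and ∂z/∂y = −n_y/n_z = −0.23164.
Gradient magnitude |∇z| = √(a² + b²) = √(1.71201 + 0.05366) = 1.32878.
True dip = arctan(1.32878) = 53.0°, dipping toward E (azimuth ≈ 080°).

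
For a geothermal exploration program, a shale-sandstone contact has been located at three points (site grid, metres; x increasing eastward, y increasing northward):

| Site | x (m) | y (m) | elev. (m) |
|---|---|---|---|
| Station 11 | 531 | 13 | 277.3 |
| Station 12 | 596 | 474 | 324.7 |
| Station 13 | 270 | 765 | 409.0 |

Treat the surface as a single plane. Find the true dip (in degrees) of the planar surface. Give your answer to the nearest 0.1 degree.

Let the plane be z = a·x + b·y + c.
Station 12−Station 11: 65a + 461b = 47.4;  Station 13−Station 11: −261a + 752b = 131.7.
Solving gives a = −0.14816, b = 0.12371.
Gradient magnitude |∇z| = √(a² + b²) = √(0.02195 + 0.01530) = 0.19302.
True dip = arctan(0.19302) = 10.9°, dipping toward SE (azimuth ≈ 130°).

10.9°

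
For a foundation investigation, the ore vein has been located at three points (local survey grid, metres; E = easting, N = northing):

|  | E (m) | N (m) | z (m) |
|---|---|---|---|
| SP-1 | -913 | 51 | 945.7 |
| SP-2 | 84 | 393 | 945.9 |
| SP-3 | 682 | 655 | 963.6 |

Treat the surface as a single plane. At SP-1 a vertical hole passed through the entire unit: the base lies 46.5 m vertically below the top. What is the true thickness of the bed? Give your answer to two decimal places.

44.20 m

Let the plane be z = a·E + b·N + c.
SP-2−SP-1: 997a + 342b = 0.2;  SP-3−SP-1: 1595a + 604b = 17.9.
Solving gives a = −0.10584, b = 0.30913.
|∇z| = √(a²+b²) = 0.32675, so dip δ = arctan(0.32675) = 18.09°.
True thickness = vertical thickness × cos δ = 46.5 × cos 18.09° = 44.20 m.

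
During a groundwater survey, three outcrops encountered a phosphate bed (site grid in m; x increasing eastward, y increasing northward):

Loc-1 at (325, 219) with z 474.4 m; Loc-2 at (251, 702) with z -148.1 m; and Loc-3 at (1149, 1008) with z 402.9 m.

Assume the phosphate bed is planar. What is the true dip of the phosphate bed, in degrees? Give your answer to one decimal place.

56.5°

Let the plane be z = a·x + b·y + c.
Loc-2−Loc-1: −74a + 483b = −622.5;  Loc-3−Loc-1: 824a + 789b = −71.5.
Solving gives a = 1.00053, b = −1.13553.
Gradient magnitude |∇z| = √(a² + b²) = √(1.00105 + 1.28943) = 1.51343.
True dip = arctan(1.51343) = 56.5°, dipping toward NW (azimuth ≈ 319°).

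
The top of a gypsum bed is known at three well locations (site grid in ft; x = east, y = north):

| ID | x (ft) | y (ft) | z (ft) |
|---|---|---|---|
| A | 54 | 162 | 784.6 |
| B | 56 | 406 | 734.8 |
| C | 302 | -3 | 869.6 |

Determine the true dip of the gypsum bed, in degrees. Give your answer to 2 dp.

16.23°

Two edge vectors: A→B = (2, 244, -49.8), A→C = (248, -165, 85).
Normal n = (A→B) × (A→C) = (12523, -12520.4, -60842).
So ∂z/∂x = −n_x/n_z = 0.20583 and ∂z/∂y = −n_y/n_z = −0.20579.
Gradient magnitude |∇z| = √(a² + b²) = √(0.04237 + 0.04235) = 0.29105.
True dip = arctan(0.29105) = 16.23°, dipping toward NW (azimuth ≈ 315°).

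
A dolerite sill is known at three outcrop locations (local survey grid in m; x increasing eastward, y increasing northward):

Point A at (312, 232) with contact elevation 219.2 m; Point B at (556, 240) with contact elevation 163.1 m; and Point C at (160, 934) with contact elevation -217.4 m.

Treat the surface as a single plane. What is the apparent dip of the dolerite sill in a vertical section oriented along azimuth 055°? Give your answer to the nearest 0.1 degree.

28.9°

Let the plane be z = a·x + b·y + c.
Point B−Point A: 244a + 8b = −56.1;  Point C−Point A: −152a + 702b = −436.6.
Solving gives a = −0.20805, b = −0.66699.
Unit vector along 055° is (sin 55°, cos 55°) = (0.8192, 0.5736).
Slope in that direction = a·(0.8192) + b·(0.5736) = −0.55299.
Apparent dip = arctan|0.55299| = 28.9° (true dip is 34.9°, so apparent ≤ true as expected).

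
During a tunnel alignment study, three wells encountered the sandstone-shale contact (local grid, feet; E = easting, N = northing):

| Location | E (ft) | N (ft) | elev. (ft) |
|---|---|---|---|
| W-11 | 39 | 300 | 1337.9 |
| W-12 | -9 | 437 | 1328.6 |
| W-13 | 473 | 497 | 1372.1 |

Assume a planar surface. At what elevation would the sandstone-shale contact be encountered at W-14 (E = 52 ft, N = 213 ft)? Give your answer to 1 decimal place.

Let the plane be z = a·E + b·N + c.
W-12−W-11: −48a + 137b = −9.3;  W-13−W-11: 434a + 197b = 34.2.
Solving gives a = 0.09457, b = −0.03475.
Then c = 1337.9 − a·39 − b·300 = 1344.64.
At (52, 213): z = 4.9 − 7.4 + 1344.64 = 1342.2 ft.

1342.2 ft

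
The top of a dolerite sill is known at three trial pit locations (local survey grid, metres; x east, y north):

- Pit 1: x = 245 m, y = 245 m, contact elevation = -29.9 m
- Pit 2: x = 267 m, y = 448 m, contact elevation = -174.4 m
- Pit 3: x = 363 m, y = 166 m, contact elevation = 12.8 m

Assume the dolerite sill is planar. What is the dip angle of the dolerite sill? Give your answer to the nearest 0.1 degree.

35.3°

Two edge vectors: Pit 1→Pit 2 = (22, 203, -144.5), Pit 1→Pit 3 = (118, -79, 42.7).
Normal n = (Pit 1→Pit 2) × (Pit 1→Pit 3) = (-2747.4, -17990.4, -25692).
So ∂z/∂x = −n_x/n_z = −0.10694 and ∂z/∂y = −n_y/n_z = −0.70023.
Gradient magnitude |∇z| = √(a² + b²) = √(0.01144 + 0.49033) = 0.70835.
True dip = arctan(0.70835) = 35.3°, dipping toward N (azimuth ≈ 009°).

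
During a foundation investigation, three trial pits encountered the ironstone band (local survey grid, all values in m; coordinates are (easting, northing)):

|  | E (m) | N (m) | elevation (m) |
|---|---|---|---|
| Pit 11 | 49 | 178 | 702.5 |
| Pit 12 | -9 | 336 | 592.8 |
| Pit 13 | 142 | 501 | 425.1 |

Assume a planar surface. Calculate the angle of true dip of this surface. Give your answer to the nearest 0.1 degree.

39.5°

Two edge vectors: Pit 11→Pit 12 = (-58, 158, -109.7), Pit 11→Pit 13 = (93, 323, -277.4).
Normal n = (Pit 11→Pit 12) × (Pit 11→Pit 13) = (-8396.1, -26291.3, -33428).
So ∂z/∂E = −n_x/n_z = −0.25117 and ∂z/∂N = −n_y/n_z = −0.78651.
Gradient magnitude |∇z| = √(a² + b²) = √(0.06309 + 0.61859) = 0.82564.
True dip = arctan(0.82564) = 39.5°, dipping toward NNE (azimuth ≈ 018°).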